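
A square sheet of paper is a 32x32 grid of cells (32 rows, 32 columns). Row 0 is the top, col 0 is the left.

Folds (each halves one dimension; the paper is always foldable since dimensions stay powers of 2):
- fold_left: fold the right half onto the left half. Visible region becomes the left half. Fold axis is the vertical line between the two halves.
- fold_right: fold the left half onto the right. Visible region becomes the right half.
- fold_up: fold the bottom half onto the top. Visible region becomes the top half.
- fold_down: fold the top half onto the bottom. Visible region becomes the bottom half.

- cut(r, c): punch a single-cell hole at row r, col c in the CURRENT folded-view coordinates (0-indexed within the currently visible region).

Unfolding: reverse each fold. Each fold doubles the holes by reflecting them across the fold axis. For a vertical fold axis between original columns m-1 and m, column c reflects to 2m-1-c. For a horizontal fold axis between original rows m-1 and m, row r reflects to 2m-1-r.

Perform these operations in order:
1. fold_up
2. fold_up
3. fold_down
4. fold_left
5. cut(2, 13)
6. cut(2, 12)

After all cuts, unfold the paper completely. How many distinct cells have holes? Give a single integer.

Answer: 32

Derivation:
Op 1 fold_up: fold axis h@16; visible region now rows[0,16) x cols[0,32) = 16x32
Op 2 fold_up: fold axis h@8; visible region now rows[0,8) x cols[0,32) = 8x32
Op 3 fold_down: fold axis h@4; visible region now rows[4,8) x cols[0,32) = 4x32
Op 4 fold_left: fold axis v@16; visible region now rows[4,8) x cols[0,16) = 4x16
Op 5 cut(2, 13): punch at orig (6,13); cuts so far [(6, 13)]; region rows[4,8) x cols[0,16) = 4x16
Op 6 cut(2, 12): punch at orig (6,12); cuts so far [(6, 12), (6, 13)]; region rows[4,8) x cols[0,16) = 4x16
Unfold 1 (reflect across v@16): 4 holes -> [(6, 12), (6, 13), (6, 18), (6, 19)]
Unfold 2 (reflect across h@4): 8 holes -> [(1, 12), (1, 13), (1, 18), (1, 19), (6, 12), (6, 13), (6, 18), (6, 19)]
Unfold 3 (reflect across h@8): 16 holes -> [(1, 12), (1, 13), (1, 18), (1, 19), (6, 12), (6, 13), (6, 18), (6, 19), (9, 12), (9, 13), (9, 18), (9, 19), (14, 12), (14, 13), (14, 18), (14, 19)]
Unfold 4 (reflect across h@16): 32 holes -> [(1, 12), (1, 13), (1, 18), (1, 19), (6, 12), (6, 13), (6, 18), (6, 19), (9, 12), (9, 13), (9, 18), (9, 19), (14, 12), (14, 13), (14, 18), (14, 19), (17, 12), (17, 13), (17, 18), (17, 19), (22, 12), (22, 13), (22, 18), (22, 19), (25, 12), (25, 13), (25, 18), (25, 19), (30, 12), (30, 13), (30, 18), (30, 19)]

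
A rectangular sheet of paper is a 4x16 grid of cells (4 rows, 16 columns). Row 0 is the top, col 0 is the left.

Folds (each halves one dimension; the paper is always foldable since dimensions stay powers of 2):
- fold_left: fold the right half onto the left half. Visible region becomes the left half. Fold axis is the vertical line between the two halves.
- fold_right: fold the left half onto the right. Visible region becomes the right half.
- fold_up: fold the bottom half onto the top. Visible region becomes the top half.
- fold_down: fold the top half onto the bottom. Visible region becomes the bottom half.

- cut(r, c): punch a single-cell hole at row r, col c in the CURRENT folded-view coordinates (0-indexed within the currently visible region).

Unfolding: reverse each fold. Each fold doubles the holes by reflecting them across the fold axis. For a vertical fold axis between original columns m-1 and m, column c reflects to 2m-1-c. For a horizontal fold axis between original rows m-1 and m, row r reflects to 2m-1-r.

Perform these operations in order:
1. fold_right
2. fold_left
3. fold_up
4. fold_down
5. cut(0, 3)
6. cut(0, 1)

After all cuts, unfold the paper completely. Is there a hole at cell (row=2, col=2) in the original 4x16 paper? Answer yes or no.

Op 1 fold_right: fold axis v@8; visible region now rows[0,4) x cols[8,16) = 4x8
Op 2 fold_left: fold axis v@12; visible region now rows[0,4) x cols[8,12) = 4x4
Op 3 fold_up: fold axis h@2; visible region now rows[0,2) x cols[8,12) = 2x4
Op 4 fold_down: fold axis h@1; visible region now rows[1,2) x cols[8,12) = 1x4
Op 5 cut(0, 3): punch at orig (1,11); cuts so far [(1, 11)]; region rows[1,2) x cols[8,12) = 1x4
Op 6 cut(0, 1): punch at orig (1,9); cuts so far [(1, 9), (1, 11)]; region rows[1,2) x cols[8,12) = 1x4
Unfold 1 (reflect across h@1): 4 holes -> [(0, 9), (0, 11), (1, 9), (1, 11)]
Unfold 2 (reflect across h@2): 8 holes -> [(0, 9), (0, 11), (1, 9), (1, 11), (2, 9), (2, 11), (3, 9), (3, 11)]
Unfold 3 (reflect across v@12): 16 holes -> [(0, 9), (0, 11), (0, 12), (0, 14), (1, 9), (1, 11), (1, 12), (1, 14), (2, 9), (2, 11), (2, 12), (2, 14), (3, 9), (3, 11), (3, 12), (3, 14)]
Unfold 4 (reflect across v@8): 32 holes -> [(0, 1), (0, 3), (0, 4), (0, 6), (0, 9), (0, 11), (0, 12), (0, 14), (1, 1), (1, 3), (1, 4), (1, 6), (1, 9), (1, 11), (1, 12), (1, 14), (2, 1), (2, 3), (2, 4), (2, 6), (2, 9), (2, 11), (2, 12), (2, 14), (3, 1), (3, 3), (3, 4), (3, 6), (3, 9), (3, 11), (3, 12), (3, 14)]
Holes: [(0, 1), (0, 3), (0, 4), (0, 6), (0, 9), (0, 11), (0, 12), (0, 14), (1, 1), (1, 3), (1, 4), (1, 6), (1, 9), (1, 11), (1, 12), (1, 14), (2, 1), (2, 3), (2, 4), (2, 6), (2, 9), (2, 11), (2, 12), (2, 14), (3, 1), (3, 3), (3, 4), (3, 6), (3, 9), (3, 11), (3, 12), (3, 14)]

Answer: no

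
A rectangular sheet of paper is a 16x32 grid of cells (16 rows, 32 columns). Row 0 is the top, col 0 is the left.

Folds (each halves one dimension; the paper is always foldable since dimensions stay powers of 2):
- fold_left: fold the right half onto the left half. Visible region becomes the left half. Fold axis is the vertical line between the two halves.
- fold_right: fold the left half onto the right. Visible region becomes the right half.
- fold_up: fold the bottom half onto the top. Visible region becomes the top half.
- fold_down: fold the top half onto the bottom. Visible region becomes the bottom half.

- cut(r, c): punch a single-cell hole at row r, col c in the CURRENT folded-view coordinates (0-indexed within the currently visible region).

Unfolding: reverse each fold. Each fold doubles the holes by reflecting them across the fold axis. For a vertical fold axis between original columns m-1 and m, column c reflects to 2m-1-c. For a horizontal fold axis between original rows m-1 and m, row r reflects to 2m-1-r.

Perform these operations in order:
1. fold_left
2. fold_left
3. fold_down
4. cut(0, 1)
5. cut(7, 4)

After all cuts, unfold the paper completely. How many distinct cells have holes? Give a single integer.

Op 1 fold_left: fold axis v@16; visible region now rows[0,16) x cols[0,16) = 16x16
Op 2 fold_left: fold axis v@8; visible region now rows[0,16) x cols[0,8) = 16x8
Op 3 fold_down: fold axis h@8; visible region now rows[8,16) x cols[0,8) = 8x8
Op 4 cut(0, 1): punch at orig (8,1); cuts so far [(8, 1)]; region rows[8,16) x cols[0,8) = 8x8
Op 5 cut(7, 4): punch at orig (15,4); cuts so far [(8, 1), (15, 4)]; region rows[8,16) x cols[0,8) = 8x8
Unfold 1 (reflect across h@8): 4 holes -> [(0, 4), (7, 1), (8, 1), (15, 4)]
Unfold 2 (reflect across v@8): 8 holes -> [(0, 4), (0, 11), (7, 1), (7, 14), (8, 1), (8, 14), (15, 4), (15, 11)]
Unfold 3 (reflect across v@16): 16 holes -> [(0, 4), (0, 11), (0, 20), (0, 27), (7, 1), (7, 14), (7, 17), (7, 30), (8, 1), (8, 14), (8, 17), (8, 30), (15, 4), (15, 11), (15, 20), (15, 27)]

Answer: 16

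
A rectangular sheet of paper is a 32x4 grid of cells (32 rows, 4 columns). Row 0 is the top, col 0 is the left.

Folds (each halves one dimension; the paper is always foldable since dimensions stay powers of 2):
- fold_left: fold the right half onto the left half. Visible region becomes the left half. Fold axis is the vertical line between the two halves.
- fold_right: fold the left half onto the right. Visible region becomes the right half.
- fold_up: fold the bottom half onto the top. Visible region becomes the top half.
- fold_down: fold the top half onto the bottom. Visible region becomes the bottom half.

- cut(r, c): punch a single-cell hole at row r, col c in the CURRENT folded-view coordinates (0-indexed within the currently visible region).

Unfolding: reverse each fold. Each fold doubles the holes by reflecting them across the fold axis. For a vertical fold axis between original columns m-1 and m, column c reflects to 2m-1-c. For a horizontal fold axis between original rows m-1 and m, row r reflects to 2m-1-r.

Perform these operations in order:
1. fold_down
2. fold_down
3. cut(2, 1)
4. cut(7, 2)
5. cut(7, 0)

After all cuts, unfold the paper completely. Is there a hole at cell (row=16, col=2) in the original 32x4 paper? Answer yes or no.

Answer: yes

Derivation:
Op 1 fold_down: fold axis h@16; visible region now rows[16,32) x cols[0,4) = 16x4
Op 2 fold_down: fold axis h@24; visible region now rows[24,32) x cols[0,4) = 8x4
Op 3 cut(2, 1): punch at orig (26,1); cuts so far [(26, 1)]; region rows[24,32) x cols[0,4) = 8x4
Op 4 cut(7, 2): punch at orig (31,2); cuts so far [(26, 1), (31, 2)]; region rows[24,32) x cols[0,4) = 8x4
Op 5 cut(7, 0): punch at orig (31,0); cuts so far [(26, 1), (31, 0), (31, 2)]; region rows[24,32) x cols[0,4) = 8x4
Unfold 1 (reflect across h@24): 6 holes -> [(16, 0), (16, 2), (21, 1), (26, 1), (31, 0), (31, 2)]
Unfold 2 (reflect across h@16): 12 holes -> [(0, 0), (0, 2), (5, 1), (10, 1), (15, 0), (15, 2), (16, 0), (16, 2), (21, 1), (26, 1), (31, 0), (31, 2)]
Holes: [(0, 0), (0, 2), (5, 1), (10, 1), (15, 0), (15, 2), (16, 0), (16, 2), (21, 1), (26, 1), (31, 0), (31, 2)]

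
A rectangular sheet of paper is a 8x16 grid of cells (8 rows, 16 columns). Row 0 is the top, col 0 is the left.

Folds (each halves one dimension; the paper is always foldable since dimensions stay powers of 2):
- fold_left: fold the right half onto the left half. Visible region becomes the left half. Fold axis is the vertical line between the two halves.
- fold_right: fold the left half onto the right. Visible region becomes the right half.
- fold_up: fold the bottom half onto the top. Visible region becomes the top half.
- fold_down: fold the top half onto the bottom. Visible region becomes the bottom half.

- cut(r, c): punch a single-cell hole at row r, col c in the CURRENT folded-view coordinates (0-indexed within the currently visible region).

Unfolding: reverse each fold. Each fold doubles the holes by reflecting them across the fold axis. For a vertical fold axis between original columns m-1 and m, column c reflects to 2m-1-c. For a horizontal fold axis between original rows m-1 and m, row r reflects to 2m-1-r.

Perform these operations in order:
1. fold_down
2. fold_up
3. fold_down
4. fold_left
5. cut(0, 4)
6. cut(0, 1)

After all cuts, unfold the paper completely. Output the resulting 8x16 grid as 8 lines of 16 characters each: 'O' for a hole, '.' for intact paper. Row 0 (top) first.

Answer: .O..O......O..O.
.O..O......O..O.
.O..O......O..O.
.O..O......O..O.
.O..O......O..O.
.O..O......O..O.
.O..O......O..O.
.O..O......O..O.

Derivation:
Op 1 fold_down: fold axis h@4; visible region now rows[4,8) x cols[0,16) = 4x16
Op 2 fold_up: fold axis h@6; visible region now rows[4,6) x cols[0,16) = 2x16
Op 3 fold_down: fold axis h@5; visible region now rows[5,6) x cols[0,16) = 1x16
Op 4 fold_left: fold axis v@8; visible region now rows[5,6) x cols[0,8) = 1x8
Op 5 cut(0, 4): punch at orig (5,4); cuts so far [(5, 4)]; region rows[5,6) x cols[0,8) = 1x8
Op 6 cut(0, 1): punch at orig (5,1); cuts so far [(5, 1), (5, 4)]; region rows[5,6) x cols[0,8) = 1x8
Unfold 1 (reflect across v@8): 4 holes -> [(5, 1), (5, 4), (5, 11), (5, 14)]
Unfold 2 (reflect across h@5): 8 holes -> [(4, 1), (4, 4), (4, 11), (4, 14), (5, 1), (5, 4), (5, 11), (5, 14)]
Unfold 3 (reflect across h@6): 16 holes -> [(4, 1), (4, 4), (4, 11), (4, 14), (5, 1), (5, 4), (5, 11), (5, 14), (6, 1), (6, 4), (6, 11), (6, 14), (7, 1), (7, 4), (7, 11), (7, 14)]
Unfold 4 (reflect across h@4): 32 holes -> [(0, 1), (0, 4), (0, 11), (0, 14), (1, 1), (1, 4), (1, 11), (1, 14), (2, 1), (2, 4), (2, 11), (2, 14), (3, 1), (3, 4), (3, 11), (3, 14), (4, 1), (4, 4), (4, 11), (4, 14), (5, 1), (5, 4), (5, 11), (5, 14), (6, 1), (6, 4), (6, 11), (6, 14), (7, 1), (7, 4), (7, 11), (7, 14)]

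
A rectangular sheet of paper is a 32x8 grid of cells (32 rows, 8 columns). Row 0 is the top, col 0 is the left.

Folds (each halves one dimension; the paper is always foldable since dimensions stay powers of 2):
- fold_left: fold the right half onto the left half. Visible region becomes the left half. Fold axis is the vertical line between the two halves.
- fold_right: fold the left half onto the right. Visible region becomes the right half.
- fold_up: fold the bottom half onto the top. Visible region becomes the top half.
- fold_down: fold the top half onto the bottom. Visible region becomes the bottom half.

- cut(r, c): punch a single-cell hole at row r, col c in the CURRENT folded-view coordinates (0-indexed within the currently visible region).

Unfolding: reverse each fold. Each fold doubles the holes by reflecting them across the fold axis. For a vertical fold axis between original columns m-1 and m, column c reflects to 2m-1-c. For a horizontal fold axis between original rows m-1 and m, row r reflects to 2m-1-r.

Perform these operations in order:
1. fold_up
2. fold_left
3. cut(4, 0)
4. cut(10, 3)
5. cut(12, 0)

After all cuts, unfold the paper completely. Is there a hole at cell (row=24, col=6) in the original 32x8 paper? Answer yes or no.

Answer: no

Derivation:
Op 1 fold_up: fold axis h@16; visible region now rows[0,16) x cols[0,8) = 16x8
Op 2 fold_left: fold axis v@4; visible region now rows[0,16) x cols[0,4) = 16x4
Op 3 cut(4, 0): punch at orig (4,0); cuts so far [(4, 0)]; region rows[0,16) x cols[0,4) = 16x4
Op 4 cut(10, 3): punch at orig (10,3); cuts so far [(4, 0), (10, 3)]; region rows[0,16) x cols[0,4) = 16x4
Op 5 cut(12, 0): punch at orig (12,0); cuts so far [(4, 0), (10, 3), (12, 0)]; region rows[0,16) x cols[0,4) = 16x4
Unfold 1 (reflect across v@4): 6 holes -> [(4, 0), (4, 7), (10, 3), (10, 4), (12, 0), (12, 7)]
Unfold 2 (reflect across h@16): 12 holes -> [(4, 0), (4, 7), (10, 3), (10, 4), (12, 0), (12, 7), (19, 0), (19, 7), (21, 3), (21, 4), (27, 0), (27, 7)]
Holes: [(4, 0), (4, 7), (10, 3), (10, 4), (12, 0), (12, 7), (19, 0), (19, 7), (21, 3), (21, 4), (27, 0), (27, 7)]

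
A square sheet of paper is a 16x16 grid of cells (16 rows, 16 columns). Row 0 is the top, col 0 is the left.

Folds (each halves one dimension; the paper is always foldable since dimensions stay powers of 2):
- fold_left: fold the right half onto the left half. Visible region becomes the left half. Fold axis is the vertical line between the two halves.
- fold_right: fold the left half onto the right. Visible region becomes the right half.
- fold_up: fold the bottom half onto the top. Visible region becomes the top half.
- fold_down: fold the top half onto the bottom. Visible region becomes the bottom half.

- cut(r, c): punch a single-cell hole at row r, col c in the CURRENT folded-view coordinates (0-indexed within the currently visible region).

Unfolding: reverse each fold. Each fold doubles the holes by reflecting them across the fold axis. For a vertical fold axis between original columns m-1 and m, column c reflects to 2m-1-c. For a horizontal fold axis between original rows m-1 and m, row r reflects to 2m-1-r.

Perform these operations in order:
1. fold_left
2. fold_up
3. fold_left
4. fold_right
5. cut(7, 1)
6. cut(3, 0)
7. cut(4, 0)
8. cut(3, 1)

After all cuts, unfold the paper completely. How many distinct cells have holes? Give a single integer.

Op 1 fold_left: fold axis v@8; visible region now rows[0,16) x cols[0,8) = 16x8
Op 2 fold_up: fold axis h@8; visible region now rows[0,8) x cols[0,8) = 8x8
Op 3 fold_left: fold axis v@4; visible region now rows[0,8) x cols[0,4) = 8x4
Op 4 fold_right: fold axis v@2; visible region now rows[0,8) x cols[2,4) = 8x2
Op 5 cut(7, 1): punch at orig (7,3); cuts so far [(7, 3)]; region rows[0,8) x cols[2,4) = 8x2
Op 6 cut(3, 0): punch at orig (3,2); cuts so far [(3, 2), (7, 3)]; region rows[0,8) x cols[2,4) = 8x2
Op 7 cut(4, 0): punch at orig (4,2); cuts so far [(3, 2), (4, 2), (7, 3)]; region rows[0,8) x cols[2,4) = 8x2
Op 8 cut(3, 1): punch at orig (3,3); cuts so far [(3, 2), (3, 3), (4, 2), (7, 3)]; region rows[0,8) x cols[2,4) = 8x2
Unfold 1 (reflect across v@2): 8 holes -> [(3, 0), (3, 1), (3, 2), (3, 3), (4, 1), (4, 2), (7, 0), (7, 3)]
Unfold 2 (reflect across v@4): 16 holes -> [(3, 0), (3, 1), (3, 2), (3, 3), (3, 4), (3, 5), (3, 6), (3, 7), (4, 1), (4, 2), (4, 5), (4, 6), (7, 0), (7, 3), (7, 4), (7, 7)]
Unfold 3 (reflect across h@8): 32 holes -> [(3, 0), (3, 1), (3, 2), (3, 3), (3, 4), (3, 5), (3, 6), (3, 7), (4, 1), (4, 2), (4, 5), (4, 6), (7, 0), (7, 3), (7, 4), (7, 7), (8, 0), (8, 3), (8, 4), (8, 7), (11, 1), (11, 2), (11, 5), (11, 6), (12, 0), (12, 1), (12, 2), (12, 3), (12, 4), (12, 5), (12, 6), (12, 7)]
Unfold 4 (reflect across v@8): 64 holes -> [(3, 0), (3, 1), (3, 2), (3, 3), (3, 4), (3, 5), (3, 6), (3, 7), (3, 8), (3, 9), (3, 10), (3, 11), (3, 12), (3, 13), (3, 14), (3, 15), (4, 1), (4, 2), (4, 5), (4, 6), (4, 9), (4, 10), (4, 13), (4, 14), (7, 0), (7, 3), (7, 4), (7, 7), (7, 8), (7, 11), (7, 12), (7, 15), (8, 0), (8, 3), (8, 4), (8, 7), (8, 8), (8, 11), (8, 12), (8, 15), (11, 1), (11, 2), (11, 5), (11, 6), (11, 9), (11, 10), (11, 13), (11, 14), (12, 0), (12, 1), (12, 2), (12, 3), (12, 4), (12, 5), (12, 6), (12, 7), (12, 8), (12, 9), (12, 10), (12, 11), (12, 12), (12, 13), (12, 14), (12, 15)]

Answer: 64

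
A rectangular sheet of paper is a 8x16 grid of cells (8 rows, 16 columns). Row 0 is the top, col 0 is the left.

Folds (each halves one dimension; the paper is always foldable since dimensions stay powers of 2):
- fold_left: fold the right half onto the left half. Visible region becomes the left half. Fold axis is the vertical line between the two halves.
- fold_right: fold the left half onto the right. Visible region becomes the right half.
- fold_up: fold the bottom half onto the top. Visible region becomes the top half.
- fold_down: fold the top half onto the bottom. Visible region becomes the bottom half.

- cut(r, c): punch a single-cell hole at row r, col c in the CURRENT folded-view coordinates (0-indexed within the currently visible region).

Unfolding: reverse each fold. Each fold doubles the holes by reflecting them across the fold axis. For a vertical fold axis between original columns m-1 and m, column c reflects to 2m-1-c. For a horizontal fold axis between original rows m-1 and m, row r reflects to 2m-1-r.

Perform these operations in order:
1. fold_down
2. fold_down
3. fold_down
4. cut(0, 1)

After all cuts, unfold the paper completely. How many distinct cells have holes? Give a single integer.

Op 1 fold_down: fold axis h@4; visible region now rows[4,8) x cols[0,16) = 4x16
Op 2 fold_down: fold axis h@6; visible region now rows[6,8) x cols[0,16) = 2x16
Op 3 fold_down: fold axis h@7; visible region now rows[7,8) x cols[0,16) = 1x16
Op 4 cut(0, 1): punch at orig (7,1); cuts so far [(7, 1)]; region rows[7,8) x cols[0,16) = 1x16
Unfold 1 (reflect across h@7): 2 holes -> [(6, 1), (7, 1)]
Unfold 2 (reflect across h@6): 4 holes -> [(4, 1), (5, 1), (6, 1), (7, 1)]
Unfold 3 (reflect across h@4): 8 holes -> [(0, 1), (1, 1), (2, 1), (3, 1), (4, 1), (5, 1), (6, 1), (7, 1)]

Answer: 8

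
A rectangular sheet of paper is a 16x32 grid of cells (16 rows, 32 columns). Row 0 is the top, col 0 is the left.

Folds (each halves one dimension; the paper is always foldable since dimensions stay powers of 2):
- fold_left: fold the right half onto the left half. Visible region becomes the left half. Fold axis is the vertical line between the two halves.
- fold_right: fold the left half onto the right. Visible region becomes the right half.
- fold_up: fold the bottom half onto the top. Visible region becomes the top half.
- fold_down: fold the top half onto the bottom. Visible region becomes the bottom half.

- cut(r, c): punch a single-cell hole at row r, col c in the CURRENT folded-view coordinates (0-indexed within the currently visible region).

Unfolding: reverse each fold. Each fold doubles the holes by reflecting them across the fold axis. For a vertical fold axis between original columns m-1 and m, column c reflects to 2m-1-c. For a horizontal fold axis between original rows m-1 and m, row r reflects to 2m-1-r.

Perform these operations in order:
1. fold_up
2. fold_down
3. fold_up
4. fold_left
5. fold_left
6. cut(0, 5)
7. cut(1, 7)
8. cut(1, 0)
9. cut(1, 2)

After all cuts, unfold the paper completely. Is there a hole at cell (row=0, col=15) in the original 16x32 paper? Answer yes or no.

Answer: no

Derivation:
Op 1 fold_up: fold axis h@8; visible region now rows[0,8) x cols[0,32) = 8x32
Op 2 fold_down: fold axis h@4; visible region now rows[4,8) x cols[0,32) = 4x32
Op 3 fold_up: fold axis h@6; visible region now rows[4,6) x cols[0,32) = 2x32
Op 4 fold_left: fold axis v@16; visible region now rows[4,6) x cols[0,16) = 2x16
Op 5 fold_left: fold axis v@8; visible region now rows[4,6) x cols[0,8) = 2x8
Op 6 cut(0, 5): punch at orig (4,5); cuts so far [(4, 5)]; region rows[4,6) x cols[0,8) = 2x8
Op 7 cut(1, 7): punch at orig (5,7); cuts so far [(4, 5), (5, 7)]; region rows[4,6) x cols[0,8) = 2x8
Op 8 cut(1, 0): punch at orig (5,0); cuts so far [(4, 5), (5, 0), (5, 7)]; region rows[4,6) x cols[0,8) = 2x8
Op 9 cut(1, 2): punch at orig (5,2); cuts so far [(4, 5), (5, 0), (5, 2), (5, 7)]; region rows[4,6) x cols[0,8) = 2x8
Unfold 1 (reflect across v@8): 8 holes -> [(4, 5), (4, 10), (5, 0), (5, 2), (5, 7), (5, 8), (5, 13), (5, 15)]
Unfold 2 (reflect across v@16): 16 holes -> [(4, 5), (4, 10), (4, 21), (4, 26), (5, 0), (5, 2), (5, 7), (5, 8), (5, 13), (5, 15), (5, 16), (5, 18), (5, 23), (5, 24), (5, 29), (5, 31)]
Unfold 3 (reflect across h@6): 32 holes -> [(4, 5), (4, 10), (4, 21), (4, 26), (5, 0), (5, 2), (5, 7), (5, 8), (5, 13), (5, 15), (5, 16), (5, 18), (5, 23), (5, 24), (5, 29), (5, 31), (6, 0), (6, 2), (6, 7), (6, 8), (6, 13), (6, 15), (6, 16), (6, 18), (6, 23), (6, 24), (6, 29), (6, 31), (7, 5), (7, 10), (7, 21), (7, 26)]
Unfold 4 (reflect across h@4): 64 holes -> [(0, 5), (0, 10), (0, 21), (0, 26), (1, 0), (1, 2), (1, 7), (1, 8), (1, 13), (1, 15), (1, 16), (1, 18), (1, 23), (1, 24), (1, 29), (1, 31), (2, 0), (2, 2), (2, 7), (2, 8), (2, 13), (2, 15), (2, 16), (2, 18), (2, 23), (2, 24), (2, 29), (2, 31), (3, 5), (3, 10), (3, 21), (3, 26), (4, 5), (4, 10), (4, 21), (4, 26), (5, 0), (5, 2), (5, 7), (5, 8), (5, 13), (5, 15), (5, 16), (5, 18), (5, 23), (5, 24), (5, 29), (5, 31), (6, 0), (6, 2), (6, 7), (6, 8), (6, 13), (6, 15), (6, 16), (6, 18), (6, 23), (6, 24), (6, 29), (6, 31), (7, 5), (7, 10), (7, 21), (7, 26)]
Unfold 5 (reflect across h@8): 128 holes -> [(0, 5), (0, 10), (0, 21), (0, 26), (1, 0), (1, 2), (1, 7), (1, 8), (1, 13), (1, 15), (1, 16), (1, 18), (1, 23), (1, 24), (1, 29), (1, 31), (2, 0), (2, 2), (2, 7), (2, 8), (2, 13), (2, 15), (2, 16), (2, 18), (2, 23), (2, 24), (2, 29), (2, 31), (3, 5), (3, 10), (3, 21), (3, 26), (4, 5), (4, 10), (4, 21), (4, 26), (5, 0), (5, 2), (5, 7), (5, 8), (5, 13), (5, 15), (5, 16), (5, 18), (5, 23), (5, 24), (5, 29), (5, 31), (6, 0), (6, 2), (6, 7), (6, 8), (6, 13), (6, 15), (6, 16), (6, 18), (6, 23), (6, 24), (6, 29), (6, 31), (7, 5), (7, 10), (7, 21), (7, 26), (8, 5), (8, 10), (8, 21), (8, 26), (9, 0), (9, 2), (9, 7), (9, 8), (9, 13), (9, 15), (9, 16), (9, 18), (9, 23), (9, 24), (9, 29), (9, 31), (10, 0), (10, 2), (10, 7), (10, 8), (10, 13), (10, 15), (10, 16), (10, 18), (10, 23), (10, 24), (10, 29), (10, 31), (11, 5), (11, 10), (11, 21), (11, 26), (12, 5), (12, 10), (12, 21), (12, 26), (13, 0), (13, 2), (13, 7), (13, 8), (13, 13), (13, 15), (13, 16), (13, 18), (13, 23), (13, 24), (13, 29), (13, 31), (14, 0), (14, 2), (14, 7), (14, 8), (14, 13), (14, 15), (14, 16), (14, 18), (14, 23), (14, 24), (14, 29), (14, 31), (15, 5), (15, 10), (15, 21), (15, 26)]
Holes: [(0, 5), (0, 10), (0, 21), (0, 26), (1, 0), (1, 2), (1, 7), (1, 8), (1, 13), (1, 15), (1, 16), (1, 18), (1, 23), (1, 24), (1, 29), (1, 31), (2, 0), (2, 2), (2, 7), (2, 8), (2, 13), (2, 15), (2, 16), (2, 18), (2, 23), (2, 24), (2, 29), (2, 31), (3, 5), (3, 10), (3, 21), (3, 26), (4, 5), (4, 10), (4, 21), (4, 26), (5, 0), (5, 2), (5, 7), (5, 8), (5, 13), (5, 15), (5, 16), (5, 18), (5, 23), (5, 24), (5, 29), (5, 31), (6, 0), (6, 2), (6, 7), (6, 8), (6, 13), (6, 15), (6, 16), (6, 18), (6, 23), (6, 24), (6, 29), (6, 31), (7, 5), (7, 10), (7, 21), (7, 26), (8, 5), (8, 10), (8, 21), (8, 26), (9, 0), (9, 2), (9, 7), (9, 8), (9, 13), (9, 15), (9, 16), (9, 18), (9, 23), (9, 24), (9, 29), (9, 31), (10, 0), (10, 2), (10, 7), (10, 8), (10, 13), (10, 15), (10, 16), (10, 18), (10, 23), (10, 24), (10, 29), (10, 31), (11, 5), (11, 10), (11, 21), (11, 26), (12, 5), (12, 10), (12, 21), (12, 26), (13, 0), (13, 2), (13, 7), (13, 8), (13, 13), (13, 15), (13, 16), (13, 18), (13, 23), (13, 24), (13, 29), (13, 31), (14, 0), (14, 2), (14, 7), (14, 8), (14, 13), (14, 15), (14, 16), (14, 18), (14, 23), (14, 24), (14, 29), (14, 31), (15, 5), (15, 10), (15, 21), (15, 26)]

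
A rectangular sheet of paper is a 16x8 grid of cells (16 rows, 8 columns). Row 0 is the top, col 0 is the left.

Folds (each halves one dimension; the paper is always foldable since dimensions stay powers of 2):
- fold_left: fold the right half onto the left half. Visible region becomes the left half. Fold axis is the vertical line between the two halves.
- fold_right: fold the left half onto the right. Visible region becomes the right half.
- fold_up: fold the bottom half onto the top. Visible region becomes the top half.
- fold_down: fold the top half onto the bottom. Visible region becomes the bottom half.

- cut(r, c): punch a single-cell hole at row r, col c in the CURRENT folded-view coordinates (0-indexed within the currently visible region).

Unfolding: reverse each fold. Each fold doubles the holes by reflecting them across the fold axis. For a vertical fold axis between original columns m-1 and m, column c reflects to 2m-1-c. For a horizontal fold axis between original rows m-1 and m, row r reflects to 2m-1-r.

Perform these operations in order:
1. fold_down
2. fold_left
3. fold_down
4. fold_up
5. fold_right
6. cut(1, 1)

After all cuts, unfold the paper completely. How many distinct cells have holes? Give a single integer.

Answer: 32

Derivation:
Op 1 fold_down: fold axis h@8; visible region now rows[8,16) x cols[0,8) = 8x8
Op 2 fold_left: fold axis v@4; visible region now rows[8,16) x cols[0,4) = 8x4
Op 3 fold_down: fold axis h@12; visible region now rows[12,16) x cols[0,4) = 4x4
Op 4 fold_up: fold axis h@14; visible region now rows[12,14) x cols[0,4) = 2x4
Op 5 fold_right: fold axis v@2; visible region now rows[12,14) x cols[2,4) = 2x2
Op 6 cut(1, 1): punch at orig (13,3); cuts so far [(13, 3)]; region rows[12,14) x cols[2,4) = 2x2
Unfold 1 (reflect across v@2): 2 holes -> [(13, 0), (13, 3)]
Unfold 2 (reflect across h@14): 4 holes -> [(13, 0), (13, 3), (14, 0), (14, 3)]
Unfold 3 (reflect across h@12): 8 holes -> [(9, 0), (9, 3), (10, 0), (10, 3), (13, 0), (13, 3), (14, 0), (14, 3)]
Unfold 4 (reflect across v@4): 16 holes -> [(9, 0), (9, 3), (9, 4), (9, 7), (10, 0), (10, 3), (10, 4), (10, 7), (13, 0), (13, 3), (13, 4), (13, 7), (14, 0), (14, 3), (14, 4), (14, 7)]
Unfold 5 (reflect across h@8): 32 holes -> [(1, 0), (1, 3), (1, 4), (1, 7), (2, 0), (2, 3), (2, 4), (2, 7), (5, 0), (5, 3), (5, 4), (5, 7), (6, 0), (6, 3), (6, 4), (6, 7), (9, 0), (9, 3), (9, 4), (9, 7), (10, 0), (10, 3), (10, 4), (10, 7), (13, 0), (13, 3), (13, 4), (13, 7), (14, 0), (14, 3), (14, 4), (14, 7)]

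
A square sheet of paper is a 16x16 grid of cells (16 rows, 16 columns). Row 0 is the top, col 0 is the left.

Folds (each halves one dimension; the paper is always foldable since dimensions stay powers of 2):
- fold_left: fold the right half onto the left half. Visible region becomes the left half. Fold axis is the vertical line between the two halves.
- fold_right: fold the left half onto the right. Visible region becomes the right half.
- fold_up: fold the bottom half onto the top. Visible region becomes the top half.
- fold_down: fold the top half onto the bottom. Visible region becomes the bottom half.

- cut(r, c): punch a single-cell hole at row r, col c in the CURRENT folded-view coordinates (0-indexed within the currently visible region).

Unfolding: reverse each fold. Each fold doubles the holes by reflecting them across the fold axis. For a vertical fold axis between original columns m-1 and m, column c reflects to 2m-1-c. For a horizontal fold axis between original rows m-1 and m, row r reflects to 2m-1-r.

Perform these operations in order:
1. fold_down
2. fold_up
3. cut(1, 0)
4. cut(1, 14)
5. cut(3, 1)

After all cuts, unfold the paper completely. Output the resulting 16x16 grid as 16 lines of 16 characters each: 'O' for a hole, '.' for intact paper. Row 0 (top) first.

Op 1 fold_down: fold axis h@8; visible region now rows[8,16) x cols[0,16) = 8x16
Op 2 fold_up: fold axis h@12; visible region now rows[8,12) x cols[0,16) = 4x16
Op 3 cut(1, 0): punch at orig (9,0); cuts so far [(9, 0)]; region rows[8,12) x cols[0,16) = 4x16
Op 4 cut(1, 14): punch at orig (9,14); cuts so far [(9, 0), (9, 14)]; region rows[8,12) x cols[0,16) = 4x16
Op 5 cut(3, 1): punch at orig (11,1); cuts so far [(9, 0), (9, 14), (11, 1)]; region rows[8,12) x cols[0,16) = 4x16
Unfold 1 (reflect across h@12): 6 holes -> [(9, 0), (9, 14), (11, 1), (12, 1), (14, 0), (14, 14)]
Unfold 2 (reflect across h@8): 12 holes -> [(1, 0), (1, 14), (3, 1), (4, 1), (6, 0), (6, 14), (9, 0), (9, 14), (11, 1), (12, 1), (14, 0), (14, 14)]

Answer: ................
O.............O.
................
.O..............
.O..............
................
O.............O.
................
................
O.............O.
................
.O..............
.O..............
................
O.............O.
................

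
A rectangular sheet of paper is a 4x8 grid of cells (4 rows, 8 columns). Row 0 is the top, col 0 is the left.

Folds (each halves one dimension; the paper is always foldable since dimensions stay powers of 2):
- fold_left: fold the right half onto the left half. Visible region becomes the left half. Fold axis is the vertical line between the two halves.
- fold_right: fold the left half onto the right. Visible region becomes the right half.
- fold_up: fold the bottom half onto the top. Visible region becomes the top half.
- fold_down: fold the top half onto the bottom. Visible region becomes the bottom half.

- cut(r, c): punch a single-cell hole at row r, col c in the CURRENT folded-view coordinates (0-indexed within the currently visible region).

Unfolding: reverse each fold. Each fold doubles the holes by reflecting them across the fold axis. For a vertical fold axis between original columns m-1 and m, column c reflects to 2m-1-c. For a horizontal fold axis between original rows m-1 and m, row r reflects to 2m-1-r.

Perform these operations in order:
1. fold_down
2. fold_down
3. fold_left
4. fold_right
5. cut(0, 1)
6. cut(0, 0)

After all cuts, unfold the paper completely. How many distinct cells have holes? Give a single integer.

Answer: 32

Derivation:
Op 1 fold_down: fold axis h@2; visible region now rows[2,4) x cols[0,8) = 2x8
Op 2 fold_down: fold axis h@3; visible region now rows[3,4) x cols[0,8) = 1x8
Op 3 fold_left: fold axis v@4; visible region now rows[3,4) x cols[0,4) = 1x4
Op 4 fold_right: fold axis v@2; visible region now rows[3,4) x cols[2,4) = 1x2
Op 5 cut(0, 1): punch at orig (3,3); cuts so far [(3, 3)]; region rows[3,4) x cols[2,4) = 1x2
Op 6 cut(0, 0): punch at orig (3,2); cuts so far [(3, 2), (3, 3)]; region rows[3,4) x cols[2,4) = 1x2
Unfold 1 (reflect across v@2): 4 holes -> [(3, 0), (3, 1), (3, 2), (3, 3)]
Unfold 2 (reflect across v@4): 8 holes -> [(3, 0), (3, 1), (3, 2), (3, 3), (3, 4), (3, 5), (3, 6), (3, 7)]
Unfold 3 (reflect across h@3): 16 holes -> [(2, 0), (2, 1), (2, 2), (2, 3), (2, 4), (2, 5), (2, 6), (2, 7), (3, 0), (3, 1), (3, 2), (3, 3), (3, 4), (3, 5), (3, 6), (3, 7)]
Unfold 4 (reflect across h@2): 32 holes -> [(0, 0), (0, 1), (0, 2), (0, 3), (0, 4), (0, 5), (0, 6), (0, 7), (1, 0), (1, 1), (1, 2), (1, 3), (1, 4), (1, 5), (1, 6), (1, 7), (2, 0), (2, 1), (2, 2), (2, 3), (2, 4), (2, 5), (2, 6), (2, 7), (3, 0), (3, 1), (3, 2), (3, 3), (3, 4), (3, 5), (3, 6), (3, 7)]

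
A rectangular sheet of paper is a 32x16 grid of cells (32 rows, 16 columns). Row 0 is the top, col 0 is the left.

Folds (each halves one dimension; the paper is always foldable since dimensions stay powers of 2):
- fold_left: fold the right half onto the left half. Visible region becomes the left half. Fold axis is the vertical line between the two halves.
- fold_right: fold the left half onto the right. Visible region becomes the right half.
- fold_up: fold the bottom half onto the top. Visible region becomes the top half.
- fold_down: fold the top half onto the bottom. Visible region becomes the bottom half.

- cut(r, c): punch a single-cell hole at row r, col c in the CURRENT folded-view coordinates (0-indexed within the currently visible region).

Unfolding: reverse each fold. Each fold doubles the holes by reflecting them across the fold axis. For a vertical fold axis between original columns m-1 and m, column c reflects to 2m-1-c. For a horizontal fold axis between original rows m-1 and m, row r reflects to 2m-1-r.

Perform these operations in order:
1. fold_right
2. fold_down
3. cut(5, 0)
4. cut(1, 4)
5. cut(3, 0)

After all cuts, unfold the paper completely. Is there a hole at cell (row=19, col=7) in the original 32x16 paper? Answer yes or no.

Answer: yes

Derivation:
Op 1 fold_right: fold axis v@8; visible region now rows[0,32) x cols[8,16) = 32x8
Op 2 fold_down: fold axis h@16; visible region now rows[16,32) x cols[8,16) = 16x8
Op 3 cut(5, 0): punch at orig (21,8); cuts so far [(21, 8)]; region rows[16,32) x cols[8,16) = 16x8
Op 4 cut(1, 4): punch at orig (17,12); cuts so far [(17, 12), (21, 8)]; region rows[16,32) x cols[8,16) = 16x8
Op 5 cut(3, 0): punch at orig (19,8); cuts so far [(17, 12), (19, 8), (21, 8)]; region rows[16,32) x cols[8,16) = 16x8
Unfold 1 (reflect across h@16): 6 holes -> [(10, 8), (12, 8), (14, 12), (17, 12), (19, 8), (21, 8)]
Unfold 2 (reflect across v@8): 12 holes -> [(10, 7), (10, 8), (12, 7), (12, 8), (14, 3), (14, 12), (17, 3), (17, 12), (19, 7), (19, 8), (21, 7), (21, 8)]
Holes: [(10, 7), (10, 8), (12, 7), (12, 8), (14, 3), (14, 12), (17, 3), (17, 12), (19, 7), (19, 8), (21, 7), (21, 8)]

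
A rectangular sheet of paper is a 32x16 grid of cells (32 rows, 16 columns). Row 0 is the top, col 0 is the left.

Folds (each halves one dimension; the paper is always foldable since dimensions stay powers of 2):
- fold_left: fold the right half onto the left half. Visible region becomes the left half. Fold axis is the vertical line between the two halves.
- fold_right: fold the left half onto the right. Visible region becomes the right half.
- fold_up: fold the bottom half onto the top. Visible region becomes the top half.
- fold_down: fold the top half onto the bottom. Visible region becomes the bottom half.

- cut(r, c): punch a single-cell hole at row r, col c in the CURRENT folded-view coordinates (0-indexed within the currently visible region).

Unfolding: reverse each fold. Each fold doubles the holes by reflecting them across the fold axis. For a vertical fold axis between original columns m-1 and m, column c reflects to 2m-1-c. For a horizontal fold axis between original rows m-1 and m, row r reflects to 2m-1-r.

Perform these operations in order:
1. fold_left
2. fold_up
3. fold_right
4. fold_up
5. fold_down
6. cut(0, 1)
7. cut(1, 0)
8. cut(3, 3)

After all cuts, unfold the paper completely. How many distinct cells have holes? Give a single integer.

Op 1 fold_left: fold axis v@8; visible region now rows[0,32) x cols[0,8) = 32x8
Op 2 fold_up: fold axis h@16; visible region now rows[0,16) x cols[0,8) = 16x8
Op 3 fold_right: fold axis v@4; visible region now rows[0,16) x cols[4,8) = 16x4
Op 4 fold_up: fold axis h@8; visible region now rows[0,8) x cols[4,8) = 8x4
Op 5 fold_down: fold axis h@4; visible region now rows[4,8) x cols[4,8) = 4x4
Op 6 cut(0, 1): punch at orig (4,5); cuts so far [(4, 5)]; region rows[4,8) x cols[4,8) = 4x4
Op 7 cut(1, 0): punch at orig (5,4); cuts so far [(4, 5), (5, 4)]; region rows[4,8) x cols[4,8) = 4x4
Op 8 cut(3, 3): punch at orig (7,7); cuts so far [(4, 5), (5, 4), (7, 7)]; region rows[4,8) x cols[4,8) = 4x4
Unfold 1 (reflect across h@4): 6 holes -> [(0, 7), (2, 4), (3, 5), (4, 5), (5, 4), (7, 7)]
Unfold 2 (reflect across h@8): 12 holes -> [(0, 7), (2, 4), (3, 5), (4, 5), (5, 4), (7, 7), (8, 7), (10, 4), (11, 5), (12, 5), (13, 4), (15, 7)]
Unfold 3 (reflect across v@4): 24 holes -> [(0, 0), (0, 7), (2, 3), (2, 4), (3, 2), (3, 5), (4, 2), (4, 5), (5, 3), (5, 4), (7, 0), (7, 7), (8, 0), (8, 7), (10, 3), (10, 4), (11, 2), (11, 5), (12, 2), (12, 5), (13, 3), (13, 4), (15, 0), (15, 7)]
Unfold 4 (reflect across h@16): 48 holes -> [(0, 0), (0, 7), (2, 3), (2, 4), (3, 2), (3, 5), (4, 2), (4, 5), (5, 3), (5, 4), (7, 0), (7, 7), (8, 0), (8, 7), (10, 3), (10, 4), (11, 2), (11, 5), (12, 2), (12, 5), (13, 3), (13, 4), (15, 0), (15, 7), (16, 0), (16, 7), (18, 3), (18, 4), (19, 2), (19, 5), (20, 2), (20, 5), (21, 3), (21, 4), (23, 0), (23, 7), (24, 0), (24, 7), (26, 3), (26, 4), (27, 2), (27, 5), (28, 2), (28, 5), (29, 3), (29, 4), (31, 0), (31, 7)]
Unfold 5 (reflect across v@8): 96 holes -> [(0, 0), (0, 7), (0, 8), (0, 15), (2, 3), (2, 4), (2, 11), (2, 12), (3, 2), (3, 5), (3, 10), (3, 13), (4, 2), (4, 5), (4, 10), (4, 13), (5, 3), (5, 4), (5, 11), (5, 12), (7, 0), (7, 7), (7, 8), (7, 15), (8, 0), (8, 7), (8, 8), (8, 15), (10, 3), (10, 4), (10, 11), (10, 12), (11, 2), (11, 5), (11, 10), (11, 13), (12, 2), (12, 5), (12, 10), (12, 13), (13, 3), (13, 4), (13, 11), (13, 12), (15, 0), (15, 7), (15, 8), (15, 15), (16, 0), (16, 7), (16, 8), (16, 15), (18, 3), (18, 4), (18, 11), (18, 12), (19, 2), (19, 5), (19, 10), (19, 13), (20, 2), (20, 5), (20, 10), (20, 13), (21, 3), (21, 4), (21, 11), (21, 12), (23, 0), (23, 7), (23, 8), (23, 15), (24, 0), (24, 7), (24, 8), (24, 15), (26, 3), (26, 4), (26, 11), (26, 12), (27, 2), (27, 5), (27, 10), (27, 13), (28, 2), (28, 5), (28, 10), (28, 13), (29, 3), (29, 4), (29, 11), (29, 12), (31, 0), (31, 7), (31, 8), (31, 15)]

Answer: 96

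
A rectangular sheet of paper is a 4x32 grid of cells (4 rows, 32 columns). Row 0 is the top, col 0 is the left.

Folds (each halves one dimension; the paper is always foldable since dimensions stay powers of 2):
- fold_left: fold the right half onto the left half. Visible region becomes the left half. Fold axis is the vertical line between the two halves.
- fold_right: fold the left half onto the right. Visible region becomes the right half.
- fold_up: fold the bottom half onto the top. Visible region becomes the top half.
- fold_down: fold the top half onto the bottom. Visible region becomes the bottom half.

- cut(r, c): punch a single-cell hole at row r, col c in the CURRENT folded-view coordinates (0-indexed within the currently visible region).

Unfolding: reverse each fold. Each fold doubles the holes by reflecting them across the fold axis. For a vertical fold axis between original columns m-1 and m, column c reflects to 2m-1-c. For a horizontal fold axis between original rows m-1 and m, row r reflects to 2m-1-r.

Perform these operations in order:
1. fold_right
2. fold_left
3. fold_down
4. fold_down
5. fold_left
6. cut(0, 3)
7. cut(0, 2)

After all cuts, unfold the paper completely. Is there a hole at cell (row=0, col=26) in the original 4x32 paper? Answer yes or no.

Op 1 fold_right: fold axis v@16; visible region now rows[0,4) x cols[16,32) = 4x16
Op 2 fold_left: fold axis v@24; visible region now rows[0,4) x cols[16,24) = 4x8
Op 3 fold_down: fold axis h@2; visible region now rows[2,4) x cols[16,24) = 2x8
Op 4 fold_down: fold axis h@3; visible region now rows[3,4) x cols[16,24) = 1x8
Op 5 fold_left: fold axis v@20; visible region now rows[3,4) x cols[16,20) = 1x4
Op 6 cut(0, 3): punch at orig (3,19); cuts so far [(3, 19)]; region rows[3,4) x cols[16,20) = 1x4
Op 7 cut(0, 2): punch at orig (3,18); cuts so far [(3, 18), (3, 19)]; region rows[3,4) x cols[16,20) = 1x4
Unfold 1 (reflect across v@20): 4 holes -> [(3, 18), (3, 19), (3, 20), (3, 21)]
Unfold 2 (reflect across h@3): 8 holes -> [(2, 18), (2, 19), (2, 20), (2, 21), (3, 18), (3, 19), (3, 20), (3, 21)]
Unfold 3 (reflect across h@2): 16 holes -> [(0, 18), (0, 19), (0, 20), (0, 21), (1, 18), (1, 19), (1, 20), (1, 21), (2, 18), (2, 19), (2, 20), (2, 21), (3, 18), (3, 19), (3, 20), (3, 21)]
Unfold 4 (reflect across v@24): 32 holes -> [(0, 18), (0, 19), (0, 20), (0, 21), (0, 26), (0, 27), (0, 28), (0, 29), (1, 18), (1, 19), (1, 20), (1, 21), (1, 26), (1, 27), (1, 28), (1, 29), (2, 18), (2, 19), (2, 20), (2, 21), (2, 26), (2, 27), (2, 28), (2, 29), (3, 18), (3, 19), (3, 20), (3, 21), (3, 26), (3, 27), (3, 28), (3, 29)]
Unfold 5 (reflect across v@16): 64 holes -> [(0, 2), (0, 3), (0, 4), (0, 5), (0, 10), (0, 11), (0, 12), (0, 13), (0, 18), (0, 19), (0, 20), (0, 21), (0, 26), (0, 27), (0, 28), (0, 29), (1, 2), (1, 3), (1, 4), (1, 5), (1, 10), (1, 11), (1, 12), (1, 13), (1, 18), (1, 19), (1, 20), (1, 21), (1, 26), (1, 27), (1, 28), (1, 29), (2, 2), (2, 3), (2, 4), (2, 5), (2, 10), (2, 11), (2, 12), (2, 13), (2, 18), (2, 19), (2, 20), (2, 21), (2, 26), (2, 27), (2, 28), (2, 29), (3, 2), (3, 3), (3, 4), (3, 5), (3, 10), (3, 11), (3, 12), (3, 13), (3, 18), (3, 19), (3, 20), (3, 21), (3, 26), (3, 27), (3, 28), (3, 29)]
Holes: [(0, 2), (0, 3), (0, 4), (0, 5), (0, 10), (0, 11), (0, 12), (0, 13), (0, 18), (0, 19), (0, 20), (0, 21), (0, 26), (0, 27), (0, 28), (0, 29), (1, 2), (1, 3), (1, 4), (1, 5), (1, 10), (1, 11), (1, 12), (1, 13), (1, 18), (1, 19), (1, 20), (1, 21), (1, 26), (1, 27), (1, 28), (1, 29), (2, 2), (2, 3), (2, 4), (2, 5), (2, 10), (2, 11), (2, 12), (2, 13), (2, 18), (2, 19), (2, 20), (2, 21), (2, 26), (2, 27), (2, 28), (2, 29), (3, 2), (3, 3), (3, 4), (3, 5), (3, 10), (3, 11), (3, 12), (3, 13), (3, 18), (3, 19), (3, 20), (3, 21), (3, 26), (3, 27), (3, 28), (3, 29)]

Answer: yes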